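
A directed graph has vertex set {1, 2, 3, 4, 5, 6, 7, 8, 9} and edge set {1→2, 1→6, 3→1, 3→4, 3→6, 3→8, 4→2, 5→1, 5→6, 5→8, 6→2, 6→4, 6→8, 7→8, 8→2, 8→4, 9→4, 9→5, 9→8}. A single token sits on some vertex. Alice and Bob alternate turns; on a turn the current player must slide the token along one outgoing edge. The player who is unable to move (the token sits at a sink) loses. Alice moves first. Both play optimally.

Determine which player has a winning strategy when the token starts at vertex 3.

Build the W/L table. Terminal = L. A non-terminal position is W if it has a move to some L; otherwise it is L.
Every edge goes from a vertex to one that appears earlier in the order 2, 4, 8, 6, 1, 5, 9, 3, 7, so processing vertices in that order labels each vertex after all of its successors.
2: no outgoing edge → L
4: W (go to 2, an L position)
8: W (go to 2, an L position)
6: W (go to 2, an L position)
1: W (go to 2, an L position)
5: L (options 1(W), 6(W), 8(W) are all W)
9: W (go to 5, an L position)
3: L (options 1(W), 6(W), 8(W), 4(W) are all W)
7: L (sole option 8(W) is W)
Every move from 3 reaches a W position, so the mover loses.

Bob wins.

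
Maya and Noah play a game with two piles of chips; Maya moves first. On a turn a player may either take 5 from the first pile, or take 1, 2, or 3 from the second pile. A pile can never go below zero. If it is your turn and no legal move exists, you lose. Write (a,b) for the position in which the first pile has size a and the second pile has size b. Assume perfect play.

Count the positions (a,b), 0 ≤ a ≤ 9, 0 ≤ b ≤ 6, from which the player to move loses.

Compute win/loss labels from the base case upward. A position with no move is L. Any other position is W if it can reach an L in one move, else L.
Every move lowers a or b (never raises either), so fill the grid row by row in increasing a, and left to right within a row: each cell's successors are then already labelled.
      b=0  b=1  b=2  b=3  b=4  b=5  b=6
a=0:    L    W    W    W    L    W    W
a=1:    L    W    W    W    L    W    W
a=2:    L    W    W    W    L    W    W
a=3:    L    W    W    W    L    W    W
a=4:    L    W    W    W    L    W    W
a=5:    W    L    W    W    W    L    W
a=6:    W    L    W    W    W    L    W
a=7:    W    L    W    W    W    L    W
a=8:    W    L    W    W    W    L    W
a=9:    W    L    W    W    W    L    W
Cells with no legal move (terminal, hence L): (0,0), (1,0), (2,0), (3,0), (4,0).
The remaining L cells, each justified by listing all of its moves:
(0,4): →(0,3)(W), (0,2)(W), (0,1)(W) — all W, so L
(1,4): →(1,3)(W), (1,2)(W), (1,1)(W) — all W, so L
(2,4): →(2,3)(W), (2,2)(W), (2,1)(W) — all W, so L
(3,4): →(3,3)(W), (3,2)(W), (3,1)(W) — all W, so L
(4,4): →(4,3)(W), (4,2)(W), (4,1)(W) — all W, so L
(5,1): →(0,1)(W), (5,0)(W) — all W, so L
(5,5): →(0,5)(W), (5,4)(W), (5,3)(W), (5,2)(W) — all W, so L
(6,1): →(1,1)(W), (6,0)(W) — all W, so L
(6,5): →(1,5)(W), (6,4)(W), (6,3)(W), (6,2)(W) — all W, so L
(7,1): →(2,1)(W), (7,0)(W) — all W, so L
(7,5): →(2,5)(W), (7,4)(W), (7,3)(W), (7,2)(W) — all W, so L
(8,1): →(3,1)(W), (8,0)(W) — all W, so L
(8,5): →(3,5)(W), (8,4)(W), (8,3)(W), (8,2)(W) — all W, so L
(9,1): →(4,1)(W), (9,0)(W) — all W, so L
(9,5): →(4,5)(W), (9,4)(W), (9,3)(W), (9,2)(W) — all W, so L
Every other cell has at least one move into one of the L cells above, so it is W.
L cells per row: a=0: 2, a=1: 2, a=2: 2, a=3: 2, a=4: 2, a=5: 2, a=6: 2, a=7: 2, a=8: 2, a=9: 2; total 20.

20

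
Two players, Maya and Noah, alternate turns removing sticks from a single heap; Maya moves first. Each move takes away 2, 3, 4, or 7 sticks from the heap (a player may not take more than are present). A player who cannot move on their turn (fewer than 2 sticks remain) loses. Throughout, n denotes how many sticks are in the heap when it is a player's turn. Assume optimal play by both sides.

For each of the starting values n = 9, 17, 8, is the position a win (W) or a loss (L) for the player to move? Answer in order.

Use the standard recursion: the mover loses at a terminal position; elsewhere, the mover wins exactly when some move hands the opponent an L position.
n=0: no move → L
n=1: no move → L
n=2: reaches L-position 0 → W
n=3: reaches L-position 1 → W
n=4: reaches L-position 1 → W
n=5: reaches L-position 1 → W
n=6: only reaches 4(W), 3(W), 2(W), all W → L
n=7: reaches L-position 0 → W
n=8: reaches L-position 6 → W
n=9: reaches L-position 6 → W
n=10: reaches L-position 6 → W
n=11: only reaches 9(W), 8(W), 7(W), 4(W), all W → L
n=12: only reaches 10(W), 9(W), 8(W), 5(W), all W → L
n=13: reaches L-position 11 → W
n=14: reaches L-position 12 → W
n=15: reaches L-position 12 → W
n=16: reaches L-position 12 → W
n=17: only reaches 15(W), 14(W), 13(W), 10(W), all W → L

9: W, 17: L, 8: W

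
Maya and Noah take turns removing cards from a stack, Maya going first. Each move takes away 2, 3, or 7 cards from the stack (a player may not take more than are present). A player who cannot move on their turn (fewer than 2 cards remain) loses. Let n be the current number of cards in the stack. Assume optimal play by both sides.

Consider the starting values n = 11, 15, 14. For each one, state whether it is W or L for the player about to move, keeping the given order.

11: L, 15: L, 14: W

Positions with no move are L. A position that does have a move is losing for the player to move precisely when every available move leads to a winning position for the opponent. Fill in the labels:
n=0: no move → L
n=1: no move → L
n=2: can move to 0, which is L ⇒ W
n=3: can move to 1, which is L ⇒ W
n=4: can move to 1, which is L ⇒ W
n=5: moves to 3(W), 2(W); every one is W ⇒ L
n=6: moves to 4(W), 3(W); every one is W ⇒ L
n=7: can move to 5, which is L ⇒ W
n=8: can move to 6, which is L ⇒ W
n=9: can move to 6, which is L ⇒ W
n=10: moves to 8(W), 7(W), 3(W); every one is W ⇒ L
n=11: moves to 9(W), 8(W), 4(W); every one is W ⇒ L
n=12: can move to 10, which is L ⇒ W
n=13: can move to 11, which is L ⇒ W
n=14: can move to 11, which is L ⇒ W
n=15: moves to 13(W), 12(W), 8(W); every one is W ⇒ L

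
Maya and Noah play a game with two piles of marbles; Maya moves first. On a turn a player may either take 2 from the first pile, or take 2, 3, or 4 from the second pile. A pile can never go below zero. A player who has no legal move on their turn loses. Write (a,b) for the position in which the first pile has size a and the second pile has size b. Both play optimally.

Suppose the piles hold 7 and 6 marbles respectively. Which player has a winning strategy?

Maya wins.

Classify positions by backward induction: terminal positions (no move available) are L. From any other position, the mover wins iff some move reaches an L.
No move ever increases a pile, so every position that can arise here has a ≤ 7 and b ≤ 6; it is enough to label the cells with 0 ≤ a ≤ 7 and 0 ≤ b ≤ 6.
Every move lowers a or b (never raises either), so fill the grid row by row in increasing a, and left to right within a row: each cell's successors are then already labelled.
      b=0  b=1  b=2  b=3  b=4  b=5  b=6
a=0:    L    L    W    W    W    W    L
a=1:    L    L    W    W    W    W    L
a=2:    W    W    L    L    W    W    W
a=3:    W    W    L    L    W    W    W
a=4:    L    L    W    W    W    W    L
a=5:    L    L    W    W    W    W    L
a=6:    W    W    L    L    W    W    W
a=7:    W    W    L    L    W    W    W
Cells with no legal move (terminal, hence L): (0,0), (0,1), (1,0), (1,1).
The remaining L cells, each justified by listing all of its moves:
(0,6): moves to (0,4)(W), (0,3)(W), (0,2)(W); every one is W ⇒ L
(1,6): moves to (1,4)(W), (1,3)(W), (1,2)(W); every one is W ⇒ L
(2,2): moves to (0,2)(W), (2,0)(W); every one is W ⇒ L
(2,3): moves to (0,3)(W), (2,1)(W), (2,0)(W); every one is W ⇒ L
(3,2): moves to (1,2)(W), (3,0)(W); every one is W ⇒ L
(3,3): moves to (1,3)(W), (3,1)(W), (3,0)(W); every one is W ⇒ L
(4,0): the only move is to (2,0)(W), a W ⇒ L
(4,1): the only move is to (2,1)(W), a W ⇒ L
(4,6): moves to (2,6)(W), (4,4)(W), (4,3)(W), (4,2)(W); every one is W ⇒ L
(5,0): the only move is to (3,0)(W), a W ⇒ L
(5,1): the only move is to (3,1)(W), a W ⇒ L
(5,6): moves to (3,6)(W), (5,4)(W), (5,3)(W), (5,2)(W); every one is W ⇒ L
(6,2): moves to (4,2)(W), (6,0)(W); every one is W ⇒ L
(6,3): moves to (4,3)(W), (6,1)(W), (6,0)(W); every one is W ⇒ L
(7,2): moves to (5,2)(W), (7,0)(W); every one is W ⇒ L
(7,3): moves to (5,3)(W), (7,1)(W), (7,0)(W); every one is W ⇒ L
Every other cell has at least one move into one of the L cells above, so it is W.
From (7,6) Maya can move to (5,6), reaching an L position.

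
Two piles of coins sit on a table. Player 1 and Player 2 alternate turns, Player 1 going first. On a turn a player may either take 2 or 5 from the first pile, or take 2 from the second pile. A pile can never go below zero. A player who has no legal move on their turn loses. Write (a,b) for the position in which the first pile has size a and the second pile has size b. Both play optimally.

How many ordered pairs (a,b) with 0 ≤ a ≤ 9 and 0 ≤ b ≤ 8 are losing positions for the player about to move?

Classify positions by backward induction: terminal positions (no move available) are L. From any other position, the mover wins iff some move reaches an L.
Every move lowers a or b (never raises either), so fill the grid row by row in increasing a, and left to right within a row: each cell's successors are then already labelled.
      b=0  b=1  b=2  b=3  b=4  b=5  b=6  b=7  b=8
a=0:    L    L    W    W    L    L    W    W    L
a=1:    L    L    W    W    L    L    W    W    L
a=2:    W    W    L    L    W    W    L    L    W
a=3:    W    W    L    L    W    W    L    L    W
a=4:    L    L    W    W    L    L    W    W    L
a=5:    W    W    W    W    W    W    W    W    W
a=6:    W    W    L    L    W    W    L    L    W
a=7:    L    L    W    W    L    L    W    W    L
a=8:    L    L    W    W    L    L    W    W    L
a=9:    W    W    L    L    W    W    L    L    W
Cells with no legal move (terminal, hence L): (0,0), (0,1), (1,0), (1,1).
The remaining L cells, each justified by listing all of its moves:
(0,4): →(0,2)(W) only, which is W, so L
(0,5): →(0,3)(W) only, which is W, so L
(0,8): →(0,6)(W) only, which is W, so L
(1,4): →(1,2)(W) only, which is W, so L
(1,5): →(1,3)(W) only, which is W, so L
(1,8): →(1,6)(W) only, which is W, so L
(2,2): →(0,2)(W), (2,0)(W) — all W, so L
(2,3): →(0,3)(W), (2,1)(W) — all W, so L
(2,6): →(0,6)(W), (2,4)(W) — all W, so L
(2,7): →(0,7)(W), (2,5)(W) — all W, so L
(3,2): →(1,2)(W), (3,0)(W) — all W, so L
(3,3): →(1,3)(W), (3,1)(W) — all W, so L
(3,6): →(1,6)(W), (3,4)(W) — all W, so L
(3,7): →(1,7)(W), (3,5)(W) — all W, so L
(4,0): →(2,0)(W) only, which is W, so L
(4,1): →(2,1)(W) only, which is W, so L
(4,4): →(2,4)(W), (4,2)(W) — all W, so L
(4,5): →(2,5)(W), (4,3)(W) — all W, so L
(4,8): →(2,8)(W), (4,6)(W) — all W, so L
(6,2): →(4,2)(W), (1,2)(W), (6,0)(W) — all W, so L
(6,3): →(4,3)(W), (1,3)(W), (6,1)(W) — all W, so L
(6,6): →(4,6)(W), (1,6)(W), (6,4)(W) — all W, so L
(6,7): →(4,7)(W), (1,7)(W), (6,5)(W) — all W, so L
(7,0): →(5,0)(W), (2,0)(W) — all W, so L
(7,1): →(5,1)(W), (2,1)(W) — all W, so L
(7,4): →(5,4)(W), (2,4)(W), (7,2)(W) — all W, so L
(7,5): →(5,5)(W), (2,5)(W), (7,3)(W) — all W, so L
(7,8): →(5,8)(W), (2,8)(W), (7,6)(W) — all W, so L
(8,0): →(6,0)(W), (3,0)(W) — all W, so L
(8,1): →(6,1)(W), (3,1)(W) — all W, so L
(8,4): →(6,4)(W), (3,4)(W), (8,2)(W) — all W, so L
(8,5): →(6,5)(W), (3,5)(W), (8,3)(W) — all W, so L
(8,8): →(6,8)(W), (3,8)(W), (8,6)(W) — all W, so L
(9,2): →(7,2)(W), (4,2)(W), (9,0)(W) — all W, so L
(9,3): →(7,3)(W), (4,3)(W), (9,1)(W) — all W, so L
(9,6): →(7,6)(W), (4,6)(W), (9,4)(W) — all W, so L
(9,7): →(7,7)(W), (4,7)(W), (9,5)(W) — all W, so L
Every other cell has at least one move into one of the L cells above, so it is W.
L cells per row: a=0: 5, a=1: 5, a=2: 4, a=3: 4, a=4: 5, a=5: 0, a=6: 4, a=7: 5, a=8: 5, a=9: 4; total 41.

41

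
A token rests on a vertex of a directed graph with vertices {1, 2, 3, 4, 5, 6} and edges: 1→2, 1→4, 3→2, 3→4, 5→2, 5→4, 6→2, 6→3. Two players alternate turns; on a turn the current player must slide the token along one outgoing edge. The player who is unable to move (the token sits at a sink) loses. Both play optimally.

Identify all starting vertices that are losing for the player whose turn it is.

Classify positions by backward induction: terminal positions (no move available) are L. From any other position, the mover wins iff some move reaches an L.
Every edge goes from a vertex to one that appears earlier in the order 2, 4, 5, 3, 6, 1, so processing vertices in that order labels each vertex after all of its successors.
2: no outgoing edge → L
4: no outgoing edge → L
5: reaches L-position 4 → W
3: reaches L-position 4 → W
6: reaches L-position 2 → W
1: reaches L-position 4 → W
Reading off the rows marked L gives the requested list; there are 2 such vertices.

2, 4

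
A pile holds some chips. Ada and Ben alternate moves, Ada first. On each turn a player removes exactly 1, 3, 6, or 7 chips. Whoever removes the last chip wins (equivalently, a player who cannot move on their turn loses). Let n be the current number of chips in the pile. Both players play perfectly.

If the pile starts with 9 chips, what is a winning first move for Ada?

Remove 7, leaving 2.

Work bottom-up. With no move the player to move loses. Otherwise the position is W if at least one move leads to an L position for the opponent, and L if every move leads to a W.
n=0: no move → L
n=1: →0(L), so W
n=2: →1(W) only, which is W, so L
n=3: →2(L), so W
n=4: →3(W), 1(W) — all W, so L
n=5: →4(L), so W
n=6: →0(L), so W
n=7: →4(L), so W
n=8: →2(L), so W
n=9: →2(L), so W
From 9, the L positions reachable in one move are: 2.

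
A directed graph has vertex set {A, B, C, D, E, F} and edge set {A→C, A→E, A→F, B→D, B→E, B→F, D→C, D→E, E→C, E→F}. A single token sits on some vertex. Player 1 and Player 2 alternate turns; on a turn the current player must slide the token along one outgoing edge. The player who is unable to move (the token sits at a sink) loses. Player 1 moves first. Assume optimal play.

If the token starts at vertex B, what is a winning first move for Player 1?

Compute win/loss labels from the base case upward. A position with no move is L. Any other position is W if it can reach an L in one move, else L.
Every edge goes from a vertex to one that appears earlier in the order C, F, E, D, A, B, so processing vertices in that order labels each vertex after all of its successors.
C: no outgoing edge → L
F: no outgoing edge → L
E: reaches L-position F → W
D: reaches L-position C → W
A: reaches L-position F → W
B: reaches L-position F → W
From B, the L positions reachable in one move are: F.

Move to F.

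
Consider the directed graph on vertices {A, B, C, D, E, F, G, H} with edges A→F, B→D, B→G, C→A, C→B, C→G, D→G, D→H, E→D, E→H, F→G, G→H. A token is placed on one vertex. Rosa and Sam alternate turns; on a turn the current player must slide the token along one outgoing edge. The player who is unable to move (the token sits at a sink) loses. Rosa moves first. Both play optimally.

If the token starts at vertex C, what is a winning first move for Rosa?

Label each position W (a win for the player to move) or L (a loss). A position with no legal move is L; any other position is W exactly when some move reaches an L, and L when every move reaches a W.
Every edge goes from a vertex to one that appears earlier in the order H, G, F, A, D, E, B, C, so processing vertices in that order labels each vertex after all of its successors.
H: no outgoing edge → L
G: W (go to H, an L position)
F: L (sole option G(W) is W)
A: W (go to F, an L position)
D: W (go to H, an L position)
E: W (go to H, an L position)
B: L (options D(W), G(W) are all W)
C: W (go to B, an L position)
From C, the L positions reachable in one move are: B.

Move to B.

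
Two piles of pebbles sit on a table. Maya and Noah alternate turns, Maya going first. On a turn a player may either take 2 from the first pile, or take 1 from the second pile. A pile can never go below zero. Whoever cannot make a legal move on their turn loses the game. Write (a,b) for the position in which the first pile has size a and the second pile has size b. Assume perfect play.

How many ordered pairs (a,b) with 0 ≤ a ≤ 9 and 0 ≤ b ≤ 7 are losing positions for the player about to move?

Label each position W (a win for the player to move) or L (a loss). A position with no legal move is L; any other position is W exactly when some move reaches an L, and L when every move reaches a W.
Every move lowers a or b (never raises either), so fill the grid row by row in increasing a, and left to right within a row: each cell's successors are then already labelled.
      b=0  b=1  b=2  b=3  b=4  b=5  b=6  b=7
a=0:    L    W    L    W    L    W    L    W
a=1:    L    W    L    W    L    W    L    W
a=2:    W    L    W    L    W    L    W    L
a=3:    W    L    W    L    W    L    W    L
a=4:    L    W    L    W    L    W    L    W
a=5:    L    W    L    W    L    W    L    W
a=6:    W    L    W    L    W    L    W    L
a=7:    W    L    W    L    W    L    W    L
a=8:    L    W    L    W    L    W    L    W
a=9:    L    W    L    W    L    W    L    W
Cells with no legal move (terminal, hence L): (0,0), (1,0).
The remaining L cells, each justified by listing all of its moves:
(0,2): the only move is to (0,1)(W), a W ⇒ L
(0,4): the only move is to (0,3)(W), a W ⇒ L
(0,6): the only move is to (0,5)(W), a W ⇒ L
(1,2): the only move is to (1,1)(W), a W ⇒ L
(1,4): the only move is to (1,3)(W), a W ⇒ L
(1,6): the only move is to (1,5)(W), a W ⇒ L
(2,1): moves to (0,1)(W), (2,0)(W); every one is W ⇒ L
(2,3): moves to (0,3)(W), (2,2)(W); every one is W ⇒ L
(2,5): moves to (0,5)(W), (2,4)(W); every one is W ⇒ L
(2,7): moves to (0,7)(W), (2,6)(W); every one is W ⇒ L
(3,1): moves to (1,1)(W), (3,0)(W); every one is W ⇒ L
(3,3): moves to (1,3)(W), (3,2)(W); every one is W ⇒ L
(3,5): moves to (1,5)(W), (3,4)(W); every one is W ⇒ L
(3,7): moves to (1,7)(W), (3,6)(W); every one is W ⇒ L
(4,0): the only move is to (2,0)(W), a W ⇒ L
(4,2): moves to (2,2)(W), (4,1)(W); every one is W ⇒ L
(4,4): moves to (2,4)(W), (4,3)(W); every one is W ⇒ L
(4,6): moves to (2,6)(W), (4,5)(W); every one is W ⇒ L
(5,0): the only move is to (3,0)(W), a W ⇒ L
(5,2): moves to (3,2)(W), (5,1)(W); every one is W ⇒ L
(5,4): moves to (3,4)(W), (5,3)(W); every one is W ⇒ L
(5,6): moves to (3,6)(W), (5,5)(W); every one is W ⇒ L
(6,1): moves to (4,1)(W), (6,0)(W); every one is W ⇒ L
(6,3): moves to (4,3)(W), (6,2)(W); every one is W ⇒ L
(6,5): moves to (4,5)(W), (6,4)(W); every one is W ⇒ L
(6,7): moves to (4,7)(W), (6,6)(W); every one is W ⇒ L
(7,1): moves to (5,1)(W), (7,0)(W); every one is W ⇒ L
(7,3): moves to (5,3)(W), (7,2)(W); every one is W ⇒ L
(7,5): moves to (5,5)(W), (7,4)(W); every one is W ⇒ L
(7,7): moves to (5,7)(W), (7,6)(W); every one is W ⇒ L
(8,0): the only move is to (6,0)(W), a W ⇒ L
(8,2): moves to (6,2)(W), (8,1)(W); every one is W ⇒ L
(8,4): moves to (6,4)(W), (8,3)(W); every one is W ⇒ L
(8,6): moves to (6,6)(W), (8,5)(W); every one is W ⇒ L
(9,0): the only move is to (7,0)(W), a W ⇒ L
(9,2): moves to (7,2)(W), (9,1)(W); every one is W ⇒ L
(9,4): moves to (7,4)(W), (9,3)(W); every one is W ⇒ L
(9,6): moves to (7,6)(W), (9,5)(W); every one is W ⇒ L
Every other cell has at least one move into one of the L cells above, so it is W.
L cells per row: a=0: 4, a=1: 4, a=2: 4, a=3: 4, a=4: 4, a=5: 4, a=6: 4, a=7: 4, a=8: 4, a=9: 4; total 40.

40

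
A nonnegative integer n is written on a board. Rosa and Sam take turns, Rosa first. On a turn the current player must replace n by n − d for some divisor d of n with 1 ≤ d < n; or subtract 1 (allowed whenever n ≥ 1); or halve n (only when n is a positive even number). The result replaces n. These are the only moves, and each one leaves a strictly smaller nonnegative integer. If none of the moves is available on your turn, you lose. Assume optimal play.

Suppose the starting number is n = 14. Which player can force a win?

Positions with no move are L. A position that does have a move is losing for the player to move precisely when every available move leads to a winning position for the opponent. Fill in the labels:
n=0: no move → L
n=1: can move to 0, which is L ⇒ W
n=2: the only move is to 1(W), a W ⇒ L
n=3: can move to 2, which is L ⇒ W
n=4: can move to 2, which is L ⇒ W
n=5: the only move is to 4(W), a W ⇒ L
n=6: can move to 5, which is L ⇒ W
n=7: the only move is to 6(W), a W ⇒ L
n=8: can move to 7, which is L ⇒ W
n=9: moves to 6(W), 8(W); every one is W ⇒ L
n=10: can move to 5, which is L ⇒ W
n=11: the only move is to 10(W), a W ⇒ L
n=12: can move to 9, which is L ⇒ W
n=13: the only move is to 12(W), a W ⇒ L
n=14: can move to 7, which is L ⇒ W
The starting position 14 is W: Rosa should move to 7, handing over an L position.

Rosa wins.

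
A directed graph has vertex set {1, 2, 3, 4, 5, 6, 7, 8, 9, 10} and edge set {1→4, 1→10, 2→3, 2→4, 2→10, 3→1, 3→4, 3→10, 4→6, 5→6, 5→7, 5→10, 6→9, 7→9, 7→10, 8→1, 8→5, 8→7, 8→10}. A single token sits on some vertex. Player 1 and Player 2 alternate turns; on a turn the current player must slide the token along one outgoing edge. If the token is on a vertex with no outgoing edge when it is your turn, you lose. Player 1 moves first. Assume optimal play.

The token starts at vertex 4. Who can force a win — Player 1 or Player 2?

Player 2 wins.

Positions with no move are L. A position that does have a move is losing for the player to move precisely when every available move leads to a winning position for the opponent. Fill in the labels:
Every edge goes from a vertex to one that appears earlier in the order 9, 10, 6, 4, 7, 5, 1, 3, 8, 2, so processing vertices in that order labels each vertex after all of its successors.
9: no outgoing edge → L
10: no outgoing edge → L
6: →9(L), so W
4: →6(W) only, which is W, so L
7: →10(L), so W
5: →10(L), so W
1: →4(L), so W
3: →4(L), so W
8: →10(L), so W
2: →4(L), so W
Every move from 4 reaches a W position, so the mover loses.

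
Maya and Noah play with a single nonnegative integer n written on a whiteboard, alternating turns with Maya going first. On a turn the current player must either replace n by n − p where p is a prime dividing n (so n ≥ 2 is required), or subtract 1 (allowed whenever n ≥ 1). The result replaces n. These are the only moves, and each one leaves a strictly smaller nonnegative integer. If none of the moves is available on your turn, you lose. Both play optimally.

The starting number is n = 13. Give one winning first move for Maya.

Positions with no move are L. A position that does have a move is losing for the player to move precisely when every available move leads to a winning position for the opponent. Fill in the labels:
n=0: no move → L
n=1: W (go to 0, an L position)
n=2: W (go to 0, an L position)
n=3: W (go to 0, an L position)
n=4: L (options 2(W), 3(W) are all W)
n=5: W (go to 0, an L position)
n=6: W (go to 4, an L position)
n=7: W (go to 0, an L position)
n=8: L (options 6(W), 7(W) are all W)
n=9: W (go to 8, an L position)
n=10: W (go to 8, an L position)
n=11: W (go to 0, an L position)
n=12: L (options 9(W), 10(W), 11(W) are all W)
n=13: W (go to 0, an L position)
From 13, the L positions reachable in one move are: 0, 12. Any move reaching one of these is winning.

Move to 0.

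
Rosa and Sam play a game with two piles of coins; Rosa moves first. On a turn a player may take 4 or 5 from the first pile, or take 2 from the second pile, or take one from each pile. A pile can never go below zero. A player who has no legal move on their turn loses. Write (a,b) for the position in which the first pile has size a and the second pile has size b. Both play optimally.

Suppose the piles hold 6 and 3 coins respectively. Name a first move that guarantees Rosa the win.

Move to (2,3).

Classify positions by backward induction: terminal positions (no move available) are L. From any other position, the mover wins iff some move reaches an L.
No move ever increases a pile, so every position that can arise here has a ≤ 6 and b ≤ 3; it is enough to label the cells with 0 ≤ a ≤ 6 and 0 ≤ b ≤ 3.
Every move lowers a or b (never raises either), so fill the grid row by row in increasing a, and left to right within a row: each cell's successors are then already labelled.
      b=0  b=1  b=2  b=3
a=0:    L    L    W    W
a=1:    L    W    W    L
a=2:    L    W    W    L
a=3:    L    W    W    L
a=4:    W    W    L    L
a=5:    W    W    L    W
a=6:    W    L    L    W
Cells with no legal move (terminal, hence L): (0,0), (0,1), (1,0), (2,0), (3,0).
The remaining L cells, each justified by listing all of its moves:
(1,3): moves to (1,1)(W), (0,2)(W); every one is W ⇒ L
(2,3): moves to (2,1)(W), (1,2)(W); every one is W ⇒ L
(3,3): moves to (3,1)(W), (2,2)(W); every one is W ⇒ L
(4,2): moves to (0,2)(W), (4,0)(W), (3,1)(W); every one is W ⇒ L
(4,3): moves to (0,3)(W), (4,1)(W), (3,2)(W); every one is W ⇒ L
(5,2): moves to (1,2)(W), (0,2)(W), (5,0)(W), (4,1)(W); every one is W ⇒ L
(6,1): moves to (2,1)(W), (1,1)(W), (5,0)(W); every one is W ⇒ L
(6,2): moves to (2,2)(W), (1,2)(W), (6,0)(W), (5,1)(W); every one is W ⇒ L
Every other cell has at least one move into one of the L cells above, so it is W.
From (6,3), the L positions reachable in one move are: (2,3), (1,3), (6,1), (5,2). Any move reaching one of these is winning.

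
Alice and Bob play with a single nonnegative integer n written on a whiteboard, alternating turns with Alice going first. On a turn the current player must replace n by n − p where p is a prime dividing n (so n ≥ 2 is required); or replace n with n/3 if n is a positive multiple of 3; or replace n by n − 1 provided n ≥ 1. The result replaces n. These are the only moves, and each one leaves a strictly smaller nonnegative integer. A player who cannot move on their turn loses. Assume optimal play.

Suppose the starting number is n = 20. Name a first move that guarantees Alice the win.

Use the standard recursion: the mover loses at a terminal position; elsewhere, the mover wins exactly when some move hands the opponent an L position.
n=0: no move → L
n=1: reaches L-position 0 → W
n=2: reaches L-position 0 → W
n=3: reaches L-position 0 → W
n=4: only reaches 2(W), 3(W), all W → L
n=5: reaches L-position 0 → W
n=6: reaches L-position 4 → W
n=7: reaches L-position 0 → W
n=8: only reaches 6(W), 7(W), all W → L
n=9: reaches L-position 8 → W
n=10: reaches L-position 8 → W
n=11: reaches L-position 0 → W
n=12: reaches L-position 4 → W
n=13: reaches L-position 0 → W
n=14: only reaches 7(W), 12(W), 13(W), all W → L
n=15: reaches L-position 14 → W
n=16: reaches L-position 14 → W
n=17: reaches L-position 0 → W
n=18: only reaches 6(W), 15(W), 16(W), 17(W), all W → L
n=19: reaches L-position 0 → W
n=20: reaches L-position 18 → W
From 20, the L positions reachable in one move are: 18.

Move to 18.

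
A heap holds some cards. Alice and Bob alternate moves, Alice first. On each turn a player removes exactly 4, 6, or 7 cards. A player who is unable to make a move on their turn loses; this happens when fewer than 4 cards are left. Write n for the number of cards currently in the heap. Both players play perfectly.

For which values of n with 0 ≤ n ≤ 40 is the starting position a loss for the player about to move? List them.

0, 1, 2, 3, 11, 12, 13, 14, 22, 23, 24, 25, 33, 34, 35, 36

Positions with no move are L. A position that does have a move is losing for the player to move precisely when every available move leads to a winning position for the opponent. Fill in the labels:
n=0: no move → L
n=1: no move → L
n=2: no move → L
n=3: no move → L
n=4: can move to 0, which is L ⇒ W
n=5: can move to 1, which is L ⇒ W
n=6: can move to 2, which is L ⇒ W
n=7: can move to 3, which is L ⇒ W
n=8: can move to 2, which is L ⇒ W
n=9: can move to 3, which is L ⇒ W
n=10: can move to 3, which is L ⇒ W
n=11: moves to 7(W), 5(W), 4(W); every one is W ⇒ L
n=12: moves to 8(W), 6(W), 5(W); every one is W ⇒ L
n=13: moves to 9(W), 7(W), 6(W); every one is W ⇒ L
n=14: moves to 10(W), 8(W), 7(W); every one is W ⇒ L
n=15: can move to 11, which is L ⇒ W
n=16: can move to 12, which is L ⇒ W
n=17: can move to 13, which is L ⇒ W
n=18: can move to 14, which is L ⇒ W
n=19: can move to 13, which is L ⇒ W
n=20: can move to 14, which is L ⇒ W
n=21: can move to 14, which is L ⇒ W
n=22: moves to 18(W), 16(W), 15(W); every one is W ⇒ L
n=23: moves to 19(W), 17(W), 16(W); every one is W ⇒ L
n=24: moves to 20(W), 18(W), 17(W); every one is W ⇒ L
n=25: moves to 21(W), 19(W), 18(W); every one is W ⇒ L
n=26: can move to 22, which is L ⇒ W
n=27: can move to 23, which is L ⇒ W
n=28: can move to 24, which is L ⇒ W
n=29: can move to 25, which is L ⇒ W
n=30: can move to 24, which is L ⇒ W
n=31: can move to 25, which is L ⇒ W
n=32: can move to 25, which is L ⇒ W
n=33: moves to 29(W), 27(W), 26(W); every one is W ⇒ L
n=34: moves to 30(W), 28(W), 27(W); every one is W ⇒ L
n=35: moves to 31(W), 29(W), 28(W); every one is W ⇒ L
n=36: moves to 32(W), 30(W), 29(W); every one is W ⇒ L
n=37: can move to 33, which is L ⇒ W
n=38: can move to 34, which is L ⇒ W
n=39: can move to 35, which is L ⇒ W
n=40: can move to 36, which is L ⇒ W
Reading off the rows marked L gives the requested list; there are 16 such values of n.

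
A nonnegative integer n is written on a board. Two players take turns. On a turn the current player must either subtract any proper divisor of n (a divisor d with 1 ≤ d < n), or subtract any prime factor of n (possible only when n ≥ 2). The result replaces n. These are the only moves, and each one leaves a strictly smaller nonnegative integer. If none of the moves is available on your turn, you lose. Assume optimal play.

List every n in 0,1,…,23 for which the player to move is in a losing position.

0, 1, 4, 9, 14, 20

Use the standard recursion: the mover loses at a terminal position; elsewhere, the mover wins exactly when some move hands the opponent an L position.
n=0: no move → L
n=1: no move → L
n=2: can move to 0, which is L ⇒ W
n=3: can move to 0, which is L ⇒ W
n=4: moves to 2(W), 3(W); every one is W ⇒ L
n=5: can move to 0, which is L ⇒ W
n=6: can move to 4, which is L ⇒ W
n=7: can move to 0, which is L ⇒ W
n=8: can move to 4, which is L ⇒ W
n=9: moves to 6(W), 8(W); every one is W ⇒ L
n=10: can move to 9, which is L ⇒ W
n=11: can move to 0, which is L ⇒ W
n=12: can move to 9, which is L ⇒ W
n=13: can move to 0, which is L ⇒ W
n=14: moves to 7(W), 12(W), 13(W); every one is W ⇒ L
n=15: can move to 14, which is L ⇒ W
n=16: can move to 14, which is L ⇒ W
n=17: can move to 0, which is L ⇒ W
n=18: can move to 9, which is L ⇒ W
n=19: can move to 0, which is L ⇒ W
n=20: moves to 10(W), 15(W), 16(W), 18(W), 19(W); every one is W ⇒ L
n=21: can move to 14, which is L ⇒ W
n=22: can move to 20, which is L ⇒ W
n=23: can move to 0, which is L ⇒ W
Reading off the rows marked L gives the requested list; there are 6 such values of n.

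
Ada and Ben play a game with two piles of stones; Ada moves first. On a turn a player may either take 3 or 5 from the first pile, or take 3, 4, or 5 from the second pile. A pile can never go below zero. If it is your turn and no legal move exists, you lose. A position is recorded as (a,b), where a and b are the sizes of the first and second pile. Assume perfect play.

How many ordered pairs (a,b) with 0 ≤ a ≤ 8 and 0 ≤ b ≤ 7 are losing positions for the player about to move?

25

Classify positions by backward induction: terminal positions (no move available) are L. From any other position, the mover wins iff some move reaches an L.
Every move lowers a or b (never raises either), so fill the grid row by row in increasing a, and left to right within a row: each cell's successors are then already labelled.
      b=0  b=1  b=2  b=3  b=4  b=5  b=6  b=7
a=0:    L    L    L    W    W    W    W    W
a=1:    L    L    L    W    W    W    W    W
a=2:    L    L    L    W    W    W    W    W
a=3:    W    W    W    L    L    L    W    W
a=4:    W    W    W    L    L    L    W    W
a=5:    W    W    W    L    L    L    W    W
a=6:    W    W    W    W    W    W    L    L
a=7:    W    W    W    W    W    W    L    L
a=8:    L    L    L    W    W    W    W    W
Cells with no legal move (terminal, hence L): (0,0), (0,1), (0,2), (1,0), (1,1), (1,2), (2,0), (2,1), (2,2).
The remaining L cells, each justified by listing all of its moves:
(3,3): →(0,3)(W), (3,0)(W) — all W, so L
(3,4): →(0,4)(W), (3,1)(W), (3,0)(W) — all W, so L
(3,5): →(0,5)(W), (3,2)(W), (3,1)(W), (3,0)(W) — all W, so L
(4,3): →(1,3)(W), (4,0)(W) — all W, so L
(4,4): →(1,4)(W), (4,1)(W), (4,0)(W) — all W, so L
(4,5): →(1,5)(W), (4,2)(W), (4,1)(W), (4,0)(W) — all W, so L
(5,3): →(2,3)(W), (0,3)(W), (5,0)(W) — all W, so L
(5,4): →(2,4)(W), (0,4)(W), (5,1)(W), (5,0)(W) — all W, so L
(5,5): →(2,5)(W), (0,5)(W), (5,2)(W), (5,1)(W), (5,0)(W) — all W, so L
(6,6): →(3,6)(W), (1,6)(W), (6,3)(W), (6,2)(W), (6,1)(W) — all W, so L
(6,7): →(3,7)(W), (1,7)(W), (6,4)(W), (6,3)(W), (6,2)(W) — all W, so L
(7,6): →(4,6)(W), (2,6)(W), (7,3)(W), (7,2)(W), (7,1)(W) — all W, so L
(7,7): →(4,7)(W), (2,7)(W), (7,4)(W), (7,3)(W), (7,2)(W) — all W, so L
(8,0): →(5,0)(W), (3,0)(W) — all W, so L
(8,1): →(5,1)(W), (3,1)(W) — all W, so L
(8,2): →(5,2)(W), (3,2)(W) — all W, so L
Every other cell has at least one move into one of the L cells above, so it is W.
L cells per row: a=0: 3, a=1: 3, a=2: 3, a=3: 3, a=4: 3, a=5: 3, a=6: 2, a=7: 2, a=8: 3; total 25.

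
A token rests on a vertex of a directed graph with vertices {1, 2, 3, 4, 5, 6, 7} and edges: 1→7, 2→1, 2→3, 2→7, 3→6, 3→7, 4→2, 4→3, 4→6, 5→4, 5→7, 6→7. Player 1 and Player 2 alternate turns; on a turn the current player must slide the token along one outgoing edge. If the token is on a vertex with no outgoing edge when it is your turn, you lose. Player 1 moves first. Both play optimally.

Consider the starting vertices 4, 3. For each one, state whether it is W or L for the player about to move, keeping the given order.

4: L, 3: W

Compute win/loss labels from the base case upward. A position with no move is L. Any other position is W if it can reach an L in one move, else L.
Every edge goes from a vertex to one that appears earlier in the order 7, 1, 6, 3, 2, 4, 5, so processing vertices in that order labels each vertex after all of its successors.
7: no outgoing edge → L
1: W (go to 7, an L position)
6: W (go to 7, an L position)
3: W (go to 7, an L position)
2: W (go to 7, an L position)
4: L (options 2(W), 3(W), 6(W) are all W)
5: W (go to 4, an L position)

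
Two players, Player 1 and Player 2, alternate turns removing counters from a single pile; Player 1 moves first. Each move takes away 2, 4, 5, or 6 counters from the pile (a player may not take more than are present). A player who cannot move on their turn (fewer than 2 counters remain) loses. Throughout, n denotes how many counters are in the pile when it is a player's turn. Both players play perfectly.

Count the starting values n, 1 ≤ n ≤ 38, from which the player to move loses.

Classify positions by backward induction: terminal positions (no move available) are L. From any other position, the mover wins iff some move reaches an L.
n=0: no move → L
n=1: no move → L
n=2: can move to 0, which is L ⇒ W
n=3: can move to 1, which is L ⇒ W
n=4: can move to 0, which is L ⇒ W
n=5: can move to 1, which is L ⇒ W
n=6: can move to 1, which is L ⇒ W
n=7: can move to 1, which is L ⇒ W
n=8: moves to 6(W), 4(W), 3(W), 2(W); every one is W ⇒ L
n=9: moves to 7(W), 5(W), 4(W), 3(W); every one is W ⇒ L
n=10: can move to 8, which is L ⇒ W
n=11: can move to 9, which is L ⇒ W
n=12: can move to 8, which is L ⇒ W
n=13: can move to 9, which is L ⇒ W
n=14: can move to 9, which is L ⇒ W
n=15: can move to 9, which is L ⇒ W
n=16: moves to 14(W), 12(W), 11(W), 10(W); every one is W ⇒ L
n=17: moves to 15(W), 13(W), 12(W), 11(W); every one is W ⇒ L
n=18: can move to 16, which is L ⇒ W
n=19: can move to 17, which is L ⇒ W
n=20: can move to 16, which is L ⇒ W
n=21: can move to 17, which is L ⇒ W
n=22: can move to 17, which is L ⇒ W
n=23: can move to 17, which is L ⇒ W
n=24: moves to 22(W), 20(W), 19(W), 18(W); every one is W ⇒ L
n=25: moves to 23(W), 21(W), 20(W), 19(W); every one is W ⇒ L
n=26: can move to 24, which is L ⇒ W
n=27: can move to 25, which is L ⇒ W
n=28: can move to 24, which is L ⇒ W
n=29: can move to 25, which is L ⇒ W
n=30: can move to 25, which is L ⇒ W
n=31: can move to 25, which is L ⇒ W
n=32: moves to 30(W), 28(W), 27(W), 26(W); every one is W ⇒ L
n=33: moves to 31(W), 29(W), 28(W), 27(W); every one is W ⇒ L
n=34: can move to 32, which is L ⇒ W
n=35: can move to 33, which is L ⇒ W
n=36: can move to 32, which is L ⇒ W
n=37: can move to 33, which is L ⇒ W
n=38: can move to 33, which is L ⇒ W
L entries with 1 ≤ n ≤ 38 (n=0 is outside the asked range and is not counted): n = 1, 8, 9, 16, 17, 24, 25, 32, 33; that makes 9.

9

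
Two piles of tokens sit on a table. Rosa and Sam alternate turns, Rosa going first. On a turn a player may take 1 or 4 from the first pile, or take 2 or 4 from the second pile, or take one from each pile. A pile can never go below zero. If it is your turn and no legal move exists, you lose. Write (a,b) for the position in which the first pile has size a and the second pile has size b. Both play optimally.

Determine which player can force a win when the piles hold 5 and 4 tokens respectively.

Label each position W (a win for the player to move) or L (a loss). A position with no legal move is L; any other position is W exactly when some move reaches an L, and L when every move reaches a W.
No move ever increases a pile, so every position that can arise here has a ≤ 5 and b ≤ 4; it is enough to label the cells with 0 ≤ a ≤ 5 and 0 ≤ b ≤ 4.
Every move lowers a or b (never raises either), so fill the grid row by row in increasing a, and left to right within a row: each cell's successors are then already labelled.
      b=0  b=1  b=2  b=3  b=4
a=0:    L    L    W    W    W
a=1:    W    W    W    L    L
a=2:    L    L    W    W    W
a=3:    W    W    W    L    L
a=4:    W    W    L    W    W
a=5:    L    L    W    W    W
Cells with no legal move (terminal, hence L): (0,0), (0,1).
The remaining L cells, each justified by listing all of its moves:
(1,3): →(0,3)(W), (1,1)(W), (0,2)(W) — all W, so L
(1,4): →(0,4)(W), (1,2)(W), (1,0)(W), (0,3)(W) — all W, so L
(2,0): →(1,0)(W) only, which is W, so L
(2,1): →(1,1)(W), (1,0)(W) — all W, so L
(3,3): →(2,3)(W), (3,1)(W), (2,2)(W) — all W, so L
(3,4): →(2,4)(W), (3,2)(W), (3,0)(W), (2,3)(W) — all W, so L
(4,2): →(3,2)(W), (0,2)(W), (4,0)(W), (3,1)(W) — all W, so L
(5,0): →(4,0)(W), (1,0)(W) — all W, so L
(5,1): →(4,1)(W), (1,1)(W), (4,0)(W) — all W, so L
Every other cell has at least one move into one of the L cells above, so it is W.
The starting position (5,4) is W: Rosa should move to (1,4), handing over an L position.

Rosa wins.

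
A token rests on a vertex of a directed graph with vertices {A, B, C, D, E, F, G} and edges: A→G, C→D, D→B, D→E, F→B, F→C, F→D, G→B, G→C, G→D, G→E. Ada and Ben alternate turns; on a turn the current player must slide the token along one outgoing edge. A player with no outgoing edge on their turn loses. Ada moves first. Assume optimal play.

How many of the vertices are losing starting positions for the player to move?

4

Classify positions by backward induction: terminal positions (no move available) are L. From any other position, the mover wins iff some move reaches an L.
Every edge goes from a vertex to one that appears earlier in the order B, E, D, C, F, G, A, so processing vertices in that order labels each vertex after all of its successors.
B: no outgoing edge → L
E: no outgoing edge → L
D: can move to E, which is L ⇒ W
C: the only move is to D(W), a W ⇒ L
F: can move to C, which is L ⇒ W
G: can move to C, which is L ⇒ W
A: the only move is to G(W), a W ⇒ L
The L vertices are A, B, C, E; that is 4 in all.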